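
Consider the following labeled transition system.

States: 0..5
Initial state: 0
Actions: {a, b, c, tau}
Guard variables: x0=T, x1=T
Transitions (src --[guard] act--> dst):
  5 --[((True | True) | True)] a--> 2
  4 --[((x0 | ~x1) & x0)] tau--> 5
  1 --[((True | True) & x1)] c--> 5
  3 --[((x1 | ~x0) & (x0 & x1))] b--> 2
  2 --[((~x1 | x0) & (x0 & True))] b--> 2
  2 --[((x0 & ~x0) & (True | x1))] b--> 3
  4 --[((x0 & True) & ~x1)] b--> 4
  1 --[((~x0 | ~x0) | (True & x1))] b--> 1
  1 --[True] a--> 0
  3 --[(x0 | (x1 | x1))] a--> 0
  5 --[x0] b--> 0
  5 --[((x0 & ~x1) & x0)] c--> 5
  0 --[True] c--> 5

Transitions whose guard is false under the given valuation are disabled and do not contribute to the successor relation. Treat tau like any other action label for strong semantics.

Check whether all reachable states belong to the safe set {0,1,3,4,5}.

Inv-set: {0,1,3,4,5}
Reach set: {0,2,5}
  0: ok
  2: VIOLATES
  5: ok
reach 2 via c·a — violates

Answer: INVARIANT VIOLATED at state 2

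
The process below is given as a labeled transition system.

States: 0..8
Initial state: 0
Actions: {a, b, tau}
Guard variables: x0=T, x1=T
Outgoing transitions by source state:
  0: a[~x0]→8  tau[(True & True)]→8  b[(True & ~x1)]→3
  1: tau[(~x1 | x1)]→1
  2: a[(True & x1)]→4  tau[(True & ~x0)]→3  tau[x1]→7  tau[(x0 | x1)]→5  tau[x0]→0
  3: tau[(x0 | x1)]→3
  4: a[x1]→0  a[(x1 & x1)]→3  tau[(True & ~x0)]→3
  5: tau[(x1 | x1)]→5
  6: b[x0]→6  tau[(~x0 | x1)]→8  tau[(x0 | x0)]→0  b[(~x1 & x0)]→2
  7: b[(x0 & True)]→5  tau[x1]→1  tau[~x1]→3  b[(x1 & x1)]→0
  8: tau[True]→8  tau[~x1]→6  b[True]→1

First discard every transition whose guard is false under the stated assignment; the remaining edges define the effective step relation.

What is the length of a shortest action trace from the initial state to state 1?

Breadth-first toward 1:
  L0 = {0}
  L1 = {8}
  L2 = {1}
depth(1)=2, e.g. tau·b

Answer: 2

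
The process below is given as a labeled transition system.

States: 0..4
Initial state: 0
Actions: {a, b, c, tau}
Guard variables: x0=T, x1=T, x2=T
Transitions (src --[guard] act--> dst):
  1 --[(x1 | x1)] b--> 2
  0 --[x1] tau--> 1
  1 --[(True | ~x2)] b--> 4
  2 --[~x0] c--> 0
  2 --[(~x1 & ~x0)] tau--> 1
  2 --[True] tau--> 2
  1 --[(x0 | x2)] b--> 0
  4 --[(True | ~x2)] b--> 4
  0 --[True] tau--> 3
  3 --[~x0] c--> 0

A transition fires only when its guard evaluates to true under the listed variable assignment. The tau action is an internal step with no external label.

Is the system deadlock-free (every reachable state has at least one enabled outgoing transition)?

Answer: DEADLOCK at state 3

Working:
Reachable = {0,1,2,3,4}
  0: tau→1  tau→3  [2 out]
  1: b→0  b→2  b→4  [3 out]
  2: tau→2  [1 out]
  3: ∅  [deadlock]
  4: b→4  [1 out]
witness 3: tau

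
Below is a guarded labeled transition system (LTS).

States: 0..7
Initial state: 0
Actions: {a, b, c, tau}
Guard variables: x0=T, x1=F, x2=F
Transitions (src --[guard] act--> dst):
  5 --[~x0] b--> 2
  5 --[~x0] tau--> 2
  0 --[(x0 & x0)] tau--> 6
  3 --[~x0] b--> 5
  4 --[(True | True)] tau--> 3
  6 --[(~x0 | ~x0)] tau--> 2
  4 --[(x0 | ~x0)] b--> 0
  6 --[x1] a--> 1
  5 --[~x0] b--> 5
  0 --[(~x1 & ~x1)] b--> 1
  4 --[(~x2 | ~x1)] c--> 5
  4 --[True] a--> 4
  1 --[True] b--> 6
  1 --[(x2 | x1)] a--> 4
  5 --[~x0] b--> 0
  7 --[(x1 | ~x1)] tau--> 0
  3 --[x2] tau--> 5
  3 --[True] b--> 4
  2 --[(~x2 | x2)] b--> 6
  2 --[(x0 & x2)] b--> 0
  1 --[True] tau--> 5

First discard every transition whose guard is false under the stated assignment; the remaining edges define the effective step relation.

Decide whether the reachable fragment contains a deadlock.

Answer: DEADLOCK at state 5

Trace:
Reachable = {0,1,5,6}
  0: b→1  tau→6  [deg 2]
  1: b→6  tau→5  [deg 2]
  5: ∅  [STUCK]
  6: ∅  [STUCK]
witness 5: b·tau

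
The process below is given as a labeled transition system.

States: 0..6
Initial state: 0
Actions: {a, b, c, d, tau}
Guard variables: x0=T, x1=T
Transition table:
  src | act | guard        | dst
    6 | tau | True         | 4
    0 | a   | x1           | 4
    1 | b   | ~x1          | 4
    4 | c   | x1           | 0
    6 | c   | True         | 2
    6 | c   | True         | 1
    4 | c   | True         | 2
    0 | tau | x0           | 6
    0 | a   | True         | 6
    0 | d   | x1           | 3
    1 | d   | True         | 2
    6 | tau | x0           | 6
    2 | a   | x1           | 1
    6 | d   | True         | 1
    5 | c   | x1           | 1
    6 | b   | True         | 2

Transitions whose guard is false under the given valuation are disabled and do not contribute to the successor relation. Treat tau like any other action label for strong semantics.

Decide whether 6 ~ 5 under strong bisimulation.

Answer: NOT BISIMILAR

Trace:
Bisimulation quotient by refinement:
  round 0: {{0,1,2,3,4,5,6}}
  round 1: {{0},{1},{2},{3},{4,5},{6}}
  round 2: {{0},{1},{2},{3},{4},{5},{6}}
stable after 3 split(s): 7 block(s)
6∈{6}, 5∈{5}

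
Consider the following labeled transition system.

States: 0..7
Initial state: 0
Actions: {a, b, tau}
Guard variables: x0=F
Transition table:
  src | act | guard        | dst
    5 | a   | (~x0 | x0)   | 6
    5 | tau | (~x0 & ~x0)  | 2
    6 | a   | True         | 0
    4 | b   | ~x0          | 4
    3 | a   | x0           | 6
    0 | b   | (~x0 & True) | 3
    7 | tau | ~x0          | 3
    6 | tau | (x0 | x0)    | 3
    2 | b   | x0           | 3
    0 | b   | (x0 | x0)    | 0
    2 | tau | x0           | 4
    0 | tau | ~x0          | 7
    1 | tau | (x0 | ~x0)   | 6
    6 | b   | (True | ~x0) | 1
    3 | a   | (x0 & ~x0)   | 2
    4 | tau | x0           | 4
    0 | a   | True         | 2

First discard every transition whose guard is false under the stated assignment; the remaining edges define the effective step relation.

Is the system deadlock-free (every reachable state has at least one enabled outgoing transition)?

R = {0,2,3,7}
  0: a→2  b→3  tau→7  [deg 3]
  2: ∅  [deadlock]
  3: ∅  [deadlock]
  7: tau→3  [deg 1]
witness 2: a

Answer: DEADLOCK at state 2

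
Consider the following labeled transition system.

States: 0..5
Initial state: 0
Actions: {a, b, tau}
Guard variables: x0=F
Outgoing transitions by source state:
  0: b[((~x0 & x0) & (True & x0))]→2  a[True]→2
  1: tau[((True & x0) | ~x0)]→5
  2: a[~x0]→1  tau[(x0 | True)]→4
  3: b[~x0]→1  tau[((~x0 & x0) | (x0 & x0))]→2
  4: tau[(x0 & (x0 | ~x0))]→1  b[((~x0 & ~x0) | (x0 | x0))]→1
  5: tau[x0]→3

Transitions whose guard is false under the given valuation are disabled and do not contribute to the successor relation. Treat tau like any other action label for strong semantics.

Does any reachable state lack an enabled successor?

Reachable = {0,1,2,4,5}
  0: a→2  [1 out]
  1: tau→5  [1 out]
  2: a→1  tau→4  [2 out]
  4: b→1  [1 out]
  5: ∅  [STUCK]
Path to 5: a·a·tau

Answer: DEADLOCK at state 5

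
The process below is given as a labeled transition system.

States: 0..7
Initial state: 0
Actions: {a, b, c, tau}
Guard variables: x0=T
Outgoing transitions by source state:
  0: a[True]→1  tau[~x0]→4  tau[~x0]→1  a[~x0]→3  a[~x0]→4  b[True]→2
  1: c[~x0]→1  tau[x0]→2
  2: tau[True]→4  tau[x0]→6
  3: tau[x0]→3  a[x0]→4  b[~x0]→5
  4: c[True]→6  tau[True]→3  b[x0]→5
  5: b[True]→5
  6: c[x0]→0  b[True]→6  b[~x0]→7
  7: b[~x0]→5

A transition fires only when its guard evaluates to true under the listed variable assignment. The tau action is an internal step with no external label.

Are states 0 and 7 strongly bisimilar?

Answer: NOT BISIMILAR

Trace:
Bisimulation quotient by refinement:
  π0 = {{0,1,2,3,4,5,6,7}}
  π1 = {{0},{1,2},{3},{4},{5},{6},{7}}
  π2 = {{0},{1},{2},{3},{4},{5},{6},{7}}
Fixed point at round 3; 8 class(es).
[0]={0}  [7]={7}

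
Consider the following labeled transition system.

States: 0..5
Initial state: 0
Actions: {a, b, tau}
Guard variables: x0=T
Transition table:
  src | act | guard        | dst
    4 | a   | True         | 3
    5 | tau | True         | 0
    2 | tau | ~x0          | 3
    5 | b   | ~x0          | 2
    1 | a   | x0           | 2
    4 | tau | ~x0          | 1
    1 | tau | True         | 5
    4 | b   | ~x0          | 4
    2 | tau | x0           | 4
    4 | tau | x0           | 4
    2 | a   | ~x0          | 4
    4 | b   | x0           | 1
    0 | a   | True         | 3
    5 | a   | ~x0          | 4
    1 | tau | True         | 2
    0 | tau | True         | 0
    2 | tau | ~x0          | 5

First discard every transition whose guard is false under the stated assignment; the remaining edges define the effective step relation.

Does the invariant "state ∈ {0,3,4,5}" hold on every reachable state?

Inv-set: {0,3,4,5}
Reach set: {0,3}
  0: ok
  3: ok

Answer: INVARIANT HOLDS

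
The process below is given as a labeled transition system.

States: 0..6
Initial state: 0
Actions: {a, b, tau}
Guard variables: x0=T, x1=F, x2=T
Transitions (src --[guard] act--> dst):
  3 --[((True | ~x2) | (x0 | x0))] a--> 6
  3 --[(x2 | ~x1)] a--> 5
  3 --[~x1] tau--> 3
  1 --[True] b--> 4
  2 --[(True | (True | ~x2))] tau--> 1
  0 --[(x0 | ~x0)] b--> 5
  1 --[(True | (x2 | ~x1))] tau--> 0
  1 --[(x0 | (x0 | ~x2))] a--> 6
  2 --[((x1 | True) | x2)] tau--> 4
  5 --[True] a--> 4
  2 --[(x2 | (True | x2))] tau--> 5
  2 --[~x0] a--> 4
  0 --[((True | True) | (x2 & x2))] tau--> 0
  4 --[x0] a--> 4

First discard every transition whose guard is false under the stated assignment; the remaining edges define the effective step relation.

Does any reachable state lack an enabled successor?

Reach set: {0,4,5}
  0: b→5  tau→0  [2 out]
  4: a→4  [1 out]
  5: a→4  [1 out]

Answer: DEADLOCK-FREE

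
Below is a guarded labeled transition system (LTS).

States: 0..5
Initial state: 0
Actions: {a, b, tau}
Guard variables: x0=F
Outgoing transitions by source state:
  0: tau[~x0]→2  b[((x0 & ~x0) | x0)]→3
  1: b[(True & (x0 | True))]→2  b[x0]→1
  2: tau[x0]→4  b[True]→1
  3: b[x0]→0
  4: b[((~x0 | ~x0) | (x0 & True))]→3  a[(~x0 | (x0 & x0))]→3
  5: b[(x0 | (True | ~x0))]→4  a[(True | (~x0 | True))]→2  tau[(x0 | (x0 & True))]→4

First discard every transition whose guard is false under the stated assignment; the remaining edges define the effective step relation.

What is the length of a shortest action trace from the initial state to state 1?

Layered search for 1:
  L0 = {0}
  L1 = {2}
  L2 = {1}
first hit 1 at d=2 via tau·b

Answer: 2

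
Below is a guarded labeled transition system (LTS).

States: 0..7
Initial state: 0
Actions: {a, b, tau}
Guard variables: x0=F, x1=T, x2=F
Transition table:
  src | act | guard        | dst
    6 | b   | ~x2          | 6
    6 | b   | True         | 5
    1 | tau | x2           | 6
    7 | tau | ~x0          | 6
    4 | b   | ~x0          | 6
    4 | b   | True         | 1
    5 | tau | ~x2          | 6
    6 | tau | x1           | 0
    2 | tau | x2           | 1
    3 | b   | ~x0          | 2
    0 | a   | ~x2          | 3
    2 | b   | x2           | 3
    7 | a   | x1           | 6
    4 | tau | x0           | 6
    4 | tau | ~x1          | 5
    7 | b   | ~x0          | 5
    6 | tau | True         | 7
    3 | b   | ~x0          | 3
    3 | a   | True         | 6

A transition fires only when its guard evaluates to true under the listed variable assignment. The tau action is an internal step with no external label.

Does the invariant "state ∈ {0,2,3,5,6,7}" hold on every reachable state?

Answer: INVARIANT HOLDS

Analysis:
Inv-set: {0,2,3,5,6,7}
Reach set: {0,2,3,5,6,7}
  0: ✓
  2: ✓
  3: ✓
  5: ✓
  6: ✓
  7: ✓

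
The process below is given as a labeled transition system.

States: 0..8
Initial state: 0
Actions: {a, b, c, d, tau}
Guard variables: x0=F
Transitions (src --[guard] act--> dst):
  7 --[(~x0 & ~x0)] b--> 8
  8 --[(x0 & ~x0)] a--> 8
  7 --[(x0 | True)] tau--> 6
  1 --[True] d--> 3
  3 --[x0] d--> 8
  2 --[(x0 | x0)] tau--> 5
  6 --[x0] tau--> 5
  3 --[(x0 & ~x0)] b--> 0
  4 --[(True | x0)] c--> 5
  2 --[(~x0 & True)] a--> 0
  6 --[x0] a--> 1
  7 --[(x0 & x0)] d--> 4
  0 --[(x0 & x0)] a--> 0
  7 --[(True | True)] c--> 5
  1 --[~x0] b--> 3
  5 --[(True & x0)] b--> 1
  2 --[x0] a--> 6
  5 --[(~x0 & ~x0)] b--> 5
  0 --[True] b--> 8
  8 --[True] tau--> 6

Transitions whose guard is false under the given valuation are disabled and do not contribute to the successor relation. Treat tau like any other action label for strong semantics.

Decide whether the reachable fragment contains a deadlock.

R = {0,6,8}
  0: b→8  [1 out]
  6: ∅  [no exit]
  8: tau→6  [1 out]
Path to 6: b·tau

Answer: DEADLOCK at state 6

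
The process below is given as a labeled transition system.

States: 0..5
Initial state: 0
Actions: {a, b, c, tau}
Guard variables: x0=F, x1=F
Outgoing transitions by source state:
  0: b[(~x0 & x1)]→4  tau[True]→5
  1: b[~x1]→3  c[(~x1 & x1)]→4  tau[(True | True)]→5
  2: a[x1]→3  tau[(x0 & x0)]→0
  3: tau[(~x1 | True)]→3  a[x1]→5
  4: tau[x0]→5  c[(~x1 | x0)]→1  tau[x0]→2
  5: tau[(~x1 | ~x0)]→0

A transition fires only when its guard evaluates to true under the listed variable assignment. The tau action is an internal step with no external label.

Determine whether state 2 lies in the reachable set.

Guard filter leaves 6 enabled edge(s).
Layer 0: {0}
Layer 1: {5}  now seen {0,5}
Reachable = {0,5}

Answer: UNREACHABLE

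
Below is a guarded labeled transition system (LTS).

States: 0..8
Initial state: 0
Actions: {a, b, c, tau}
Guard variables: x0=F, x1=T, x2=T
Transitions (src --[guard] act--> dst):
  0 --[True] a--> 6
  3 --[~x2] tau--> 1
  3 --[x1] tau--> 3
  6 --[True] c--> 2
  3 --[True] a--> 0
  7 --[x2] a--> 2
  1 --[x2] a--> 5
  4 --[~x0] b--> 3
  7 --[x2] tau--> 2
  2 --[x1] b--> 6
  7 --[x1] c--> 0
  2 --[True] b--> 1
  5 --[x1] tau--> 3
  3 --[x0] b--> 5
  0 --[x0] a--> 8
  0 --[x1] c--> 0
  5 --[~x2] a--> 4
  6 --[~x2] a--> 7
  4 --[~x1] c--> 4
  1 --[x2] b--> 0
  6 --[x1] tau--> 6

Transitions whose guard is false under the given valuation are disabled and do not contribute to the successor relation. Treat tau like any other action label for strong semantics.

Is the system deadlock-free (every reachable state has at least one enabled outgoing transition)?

Answer: DEADLOCK-FREE

Working:
R = {0,1,2,3,5,6}
  0: a→6  c→0  [2 out]
  1: a→5  b→0  [2 out]
  2: b→1  b→6  [2 out]
  3: a→0  tau→3  [2 out]
  5: tau→3  [1 out]
  6: c→2  tau→6  [2 out]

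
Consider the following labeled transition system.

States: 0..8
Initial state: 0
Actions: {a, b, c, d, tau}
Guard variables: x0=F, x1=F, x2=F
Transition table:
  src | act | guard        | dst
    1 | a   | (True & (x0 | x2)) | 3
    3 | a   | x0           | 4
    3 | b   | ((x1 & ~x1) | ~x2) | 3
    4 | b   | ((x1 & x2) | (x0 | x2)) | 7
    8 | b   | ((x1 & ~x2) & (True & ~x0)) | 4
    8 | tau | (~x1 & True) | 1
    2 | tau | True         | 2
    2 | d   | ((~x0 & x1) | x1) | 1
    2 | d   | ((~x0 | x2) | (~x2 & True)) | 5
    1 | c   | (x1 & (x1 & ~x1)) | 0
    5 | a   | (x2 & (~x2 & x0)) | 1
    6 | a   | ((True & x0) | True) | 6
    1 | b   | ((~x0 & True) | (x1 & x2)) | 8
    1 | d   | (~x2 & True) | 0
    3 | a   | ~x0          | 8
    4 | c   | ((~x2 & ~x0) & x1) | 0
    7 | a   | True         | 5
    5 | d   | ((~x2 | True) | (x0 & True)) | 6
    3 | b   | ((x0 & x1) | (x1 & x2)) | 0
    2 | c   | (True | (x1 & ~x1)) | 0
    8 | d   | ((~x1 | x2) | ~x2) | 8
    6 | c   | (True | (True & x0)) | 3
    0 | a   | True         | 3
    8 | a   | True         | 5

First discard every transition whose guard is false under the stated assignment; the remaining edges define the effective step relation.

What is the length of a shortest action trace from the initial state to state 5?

Answer: 3

Working:
BFS to 5:
  depth 0: {0}
  depth 1: {3}
  depth 2: {8}
  depth 3: {1,5}
5 enters at depth 3; path a·a·a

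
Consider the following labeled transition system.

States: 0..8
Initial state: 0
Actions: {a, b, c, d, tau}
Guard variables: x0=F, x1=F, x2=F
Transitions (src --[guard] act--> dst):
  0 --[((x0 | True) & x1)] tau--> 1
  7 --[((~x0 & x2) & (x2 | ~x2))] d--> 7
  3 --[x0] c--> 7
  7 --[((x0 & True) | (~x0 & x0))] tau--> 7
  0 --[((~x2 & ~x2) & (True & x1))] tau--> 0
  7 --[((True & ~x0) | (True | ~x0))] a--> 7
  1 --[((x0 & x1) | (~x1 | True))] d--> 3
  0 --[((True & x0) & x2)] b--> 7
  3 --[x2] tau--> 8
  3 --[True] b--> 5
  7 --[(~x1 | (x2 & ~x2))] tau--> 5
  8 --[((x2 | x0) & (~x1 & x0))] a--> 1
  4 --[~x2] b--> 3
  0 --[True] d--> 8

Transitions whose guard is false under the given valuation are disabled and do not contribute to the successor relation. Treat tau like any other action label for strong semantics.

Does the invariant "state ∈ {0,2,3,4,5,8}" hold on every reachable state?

Inv-set: {0,2,3,4,5,8}
Reachable = {0,8}
  0: ✓
  8: ✓

Answer: INVARIANT HOLDS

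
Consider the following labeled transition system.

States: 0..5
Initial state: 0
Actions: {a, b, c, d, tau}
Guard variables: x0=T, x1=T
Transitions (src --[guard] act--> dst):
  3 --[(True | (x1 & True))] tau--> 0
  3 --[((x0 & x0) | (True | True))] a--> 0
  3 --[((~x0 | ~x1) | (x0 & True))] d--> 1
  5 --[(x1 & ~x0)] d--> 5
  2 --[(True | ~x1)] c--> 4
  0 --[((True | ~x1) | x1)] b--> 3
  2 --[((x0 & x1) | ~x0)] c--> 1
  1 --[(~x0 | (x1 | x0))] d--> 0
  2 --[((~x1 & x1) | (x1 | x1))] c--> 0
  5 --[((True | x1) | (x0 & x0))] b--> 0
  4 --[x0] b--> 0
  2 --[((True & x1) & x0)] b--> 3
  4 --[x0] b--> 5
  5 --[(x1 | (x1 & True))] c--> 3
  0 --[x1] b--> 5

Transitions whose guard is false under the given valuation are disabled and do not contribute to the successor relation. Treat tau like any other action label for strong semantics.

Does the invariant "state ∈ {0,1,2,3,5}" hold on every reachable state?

Inv-set: {0,1,2,3,5}
R = {0,1,3,5}
  0: ok
  1: ok
  3: ok
  5: ok

Answer: INVARIANT HOLDS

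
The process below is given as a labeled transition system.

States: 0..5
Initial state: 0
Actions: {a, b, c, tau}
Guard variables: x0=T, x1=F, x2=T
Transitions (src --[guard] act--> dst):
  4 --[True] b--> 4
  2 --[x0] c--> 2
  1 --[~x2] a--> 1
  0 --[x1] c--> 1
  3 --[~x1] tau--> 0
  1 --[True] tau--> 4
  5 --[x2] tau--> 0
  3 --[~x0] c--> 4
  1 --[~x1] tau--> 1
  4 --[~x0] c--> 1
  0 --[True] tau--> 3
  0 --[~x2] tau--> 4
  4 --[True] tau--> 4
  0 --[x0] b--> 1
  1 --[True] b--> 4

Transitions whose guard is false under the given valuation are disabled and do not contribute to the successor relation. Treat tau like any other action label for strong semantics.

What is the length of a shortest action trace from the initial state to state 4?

Answer: 2

Working:
Breadth-first toward 4:
  depth 0: {0}
  depth 1: {1,3}
  depth 2: {4}
depth(4)=2, e.g. b·b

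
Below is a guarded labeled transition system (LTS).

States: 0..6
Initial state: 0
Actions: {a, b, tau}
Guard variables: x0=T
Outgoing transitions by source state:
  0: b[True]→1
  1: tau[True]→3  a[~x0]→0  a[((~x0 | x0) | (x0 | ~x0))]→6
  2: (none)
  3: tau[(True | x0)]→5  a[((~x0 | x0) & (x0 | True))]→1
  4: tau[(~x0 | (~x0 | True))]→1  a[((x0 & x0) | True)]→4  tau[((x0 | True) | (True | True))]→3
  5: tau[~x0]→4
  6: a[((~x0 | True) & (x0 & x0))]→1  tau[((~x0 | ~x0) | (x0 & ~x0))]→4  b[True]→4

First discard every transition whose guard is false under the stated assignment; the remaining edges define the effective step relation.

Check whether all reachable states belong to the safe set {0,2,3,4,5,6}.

Answer: INVARIANT VIOLATED at state 1

Trace:
Safe = {0,2,3,4,5,6}
Reach set: {0,1,3,4,5,6}
  0: safe
  1: outside
  3: safe
  4: safe
  5: safe
  6: safe
witness against invariant: b → 1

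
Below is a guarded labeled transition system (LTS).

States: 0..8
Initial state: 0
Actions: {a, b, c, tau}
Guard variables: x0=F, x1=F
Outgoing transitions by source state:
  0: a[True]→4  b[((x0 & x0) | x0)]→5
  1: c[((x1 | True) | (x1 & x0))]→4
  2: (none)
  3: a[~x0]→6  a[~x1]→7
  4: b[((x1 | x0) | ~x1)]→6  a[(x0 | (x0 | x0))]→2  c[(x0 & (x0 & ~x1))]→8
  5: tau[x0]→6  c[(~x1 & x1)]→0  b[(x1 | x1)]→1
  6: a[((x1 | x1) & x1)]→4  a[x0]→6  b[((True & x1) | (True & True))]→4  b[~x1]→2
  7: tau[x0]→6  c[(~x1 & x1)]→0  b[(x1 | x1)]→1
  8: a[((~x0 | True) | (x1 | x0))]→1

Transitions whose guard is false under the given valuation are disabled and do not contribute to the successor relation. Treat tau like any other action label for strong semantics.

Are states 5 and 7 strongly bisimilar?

Compute ~ classes (split until stable):
  round 0: {{0,1,2,3,4,5,6,7,8}}
  round 1: {{0,3,8},{1},{2,5,7},{4,6}}
  round 2: {{0},{1},{2,5,7},{3},{4},{6},{8}}
Fixed point at round 3; 7 class(es).
5∈{2,5,7}, 7∈{2,5,7}

Answer: BISIMILAR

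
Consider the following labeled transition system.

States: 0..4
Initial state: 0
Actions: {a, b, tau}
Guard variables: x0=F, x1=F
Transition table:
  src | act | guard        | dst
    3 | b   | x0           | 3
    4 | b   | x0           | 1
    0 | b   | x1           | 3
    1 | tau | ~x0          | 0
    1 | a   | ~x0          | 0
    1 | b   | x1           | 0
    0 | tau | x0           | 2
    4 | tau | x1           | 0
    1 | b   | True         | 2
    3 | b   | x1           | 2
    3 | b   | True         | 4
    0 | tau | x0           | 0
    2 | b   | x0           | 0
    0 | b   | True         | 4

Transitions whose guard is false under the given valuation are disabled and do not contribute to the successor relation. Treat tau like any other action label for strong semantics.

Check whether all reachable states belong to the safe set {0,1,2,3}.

Answer: INVARIANT VIOLATED at state 4

Analysis:
Inv-set: {0,1,2,3}
R = {0,4}
  0: safe
  4: VIOLATES
witness against invariant: b → 4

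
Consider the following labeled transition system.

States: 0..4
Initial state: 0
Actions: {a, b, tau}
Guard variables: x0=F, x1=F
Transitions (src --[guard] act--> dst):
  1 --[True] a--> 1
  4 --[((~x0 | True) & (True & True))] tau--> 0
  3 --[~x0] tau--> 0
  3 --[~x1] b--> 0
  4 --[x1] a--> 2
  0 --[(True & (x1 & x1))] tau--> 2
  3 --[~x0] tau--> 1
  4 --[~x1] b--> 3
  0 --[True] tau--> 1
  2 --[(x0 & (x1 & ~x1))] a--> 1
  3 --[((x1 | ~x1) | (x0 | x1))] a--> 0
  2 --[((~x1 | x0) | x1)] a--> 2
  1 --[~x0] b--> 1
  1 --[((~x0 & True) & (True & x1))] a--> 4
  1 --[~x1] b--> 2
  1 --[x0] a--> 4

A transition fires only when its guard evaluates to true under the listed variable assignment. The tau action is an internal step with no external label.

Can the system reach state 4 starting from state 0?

11 transition(s) survive guard evaluation.
Layer 0: {0}
Layer 1: {1}  total {0,1}
Layer 2: {2}  total {0,1,2}
Reach set: {0,1,2}

Answer: UNREACHABLE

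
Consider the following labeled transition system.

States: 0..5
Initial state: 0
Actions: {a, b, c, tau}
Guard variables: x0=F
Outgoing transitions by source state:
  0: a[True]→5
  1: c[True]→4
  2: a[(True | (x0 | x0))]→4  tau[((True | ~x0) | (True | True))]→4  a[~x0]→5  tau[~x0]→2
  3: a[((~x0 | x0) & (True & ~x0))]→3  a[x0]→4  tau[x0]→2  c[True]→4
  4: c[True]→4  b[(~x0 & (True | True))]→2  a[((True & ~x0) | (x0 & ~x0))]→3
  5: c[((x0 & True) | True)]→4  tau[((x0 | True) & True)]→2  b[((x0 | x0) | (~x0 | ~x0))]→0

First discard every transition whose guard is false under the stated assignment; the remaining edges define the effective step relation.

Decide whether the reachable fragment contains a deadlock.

Reachable = {0,2,3,4,5}
  0: a→5  [1 exit(s)]
  2: a→4  a→5  tau→2  tau→4  [4 exit(s)]
  3: a→3  c→4  [2 exit(s)]
  4: a→3  b→2  c→4  [3 exit(s)]
  5: b→0  c→4  tau→2  [3 exit(s)]

Answer: DEADLOCK-FREE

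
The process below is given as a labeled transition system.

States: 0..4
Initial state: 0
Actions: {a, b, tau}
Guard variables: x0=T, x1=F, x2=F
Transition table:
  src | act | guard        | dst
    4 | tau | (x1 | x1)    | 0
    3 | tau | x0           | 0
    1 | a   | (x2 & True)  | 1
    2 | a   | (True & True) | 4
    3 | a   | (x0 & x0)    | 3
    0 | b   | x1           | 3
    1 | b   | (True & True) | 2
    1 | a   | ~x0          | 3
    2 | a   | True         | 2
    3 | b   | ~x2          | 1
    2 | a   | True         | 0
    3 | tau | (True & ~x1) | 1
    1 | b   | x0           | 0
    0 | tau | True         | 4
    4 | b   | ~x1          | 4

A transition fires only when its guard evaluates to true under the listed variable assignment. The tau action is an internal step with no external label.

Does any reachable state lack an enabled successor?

Reachable = {0,4}
  0: tau→4  [deg 1]
  4: b→4  [deg 1]

Answer: DEADLOCK-FREE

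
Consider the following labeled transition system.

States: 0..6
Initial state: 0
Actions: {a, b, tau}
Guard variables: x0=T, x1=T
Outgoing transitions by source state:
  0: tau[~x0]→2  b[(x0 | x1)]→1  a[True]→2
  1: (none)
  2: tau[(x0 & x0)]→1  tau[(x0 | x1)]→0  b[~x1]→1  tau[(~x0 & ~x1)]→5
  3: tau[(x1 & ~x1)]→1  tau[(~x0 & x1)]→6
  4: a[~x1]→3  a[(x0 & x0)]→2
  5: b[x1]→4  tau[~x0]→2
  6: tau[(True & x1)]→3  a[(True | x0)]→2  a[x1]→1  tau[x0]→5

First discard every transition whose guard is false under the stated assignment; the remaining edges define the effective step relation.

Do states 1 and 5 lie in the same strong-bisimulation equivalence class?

Compute ~ classes (split until stable):
  round 0: {{0,1,2,3,4,5,6}}
  round 1: {{0},{1,3},{2},{4},{5},{6}}
6 equivalence class(es) (converged in 2)
class of 1: {1,3}; class of 5: {5}

Answer: NOT BISIMILAR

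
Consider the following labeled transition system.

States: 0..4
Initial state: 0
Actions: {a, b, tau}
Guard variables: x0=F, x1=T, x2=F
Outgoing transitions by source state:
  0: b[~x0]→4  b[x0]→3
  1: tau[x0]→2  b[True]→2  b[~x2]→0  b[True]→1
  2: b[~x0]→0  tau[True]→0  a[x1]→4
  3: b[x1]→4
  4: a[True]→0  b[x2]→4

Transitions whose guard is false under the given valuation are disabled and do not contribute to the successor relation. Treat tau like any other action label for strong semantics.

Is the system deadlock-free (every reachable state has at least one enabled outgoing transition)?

Answer: DEADLOCK-FREE

Working:
Reachable = {0,4}
  0: b→4  [1 out]
  4: a→0  [1 out]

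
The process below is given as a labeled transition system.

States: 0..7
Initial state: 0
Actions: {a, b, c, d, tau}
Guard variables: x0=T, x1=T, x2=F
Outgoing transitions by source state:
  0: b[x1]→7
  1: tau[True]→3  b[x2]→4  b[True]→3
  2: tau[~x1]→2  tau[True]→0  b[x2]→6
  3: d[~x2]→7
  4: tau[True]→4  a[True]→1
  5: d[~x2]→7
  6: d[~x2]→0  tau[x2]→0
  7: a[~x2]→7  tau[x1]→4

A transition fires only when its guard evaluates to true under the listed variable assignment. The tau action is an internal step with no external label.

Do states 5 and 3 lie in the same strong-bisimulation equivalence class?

Answer: BISIMILAR

Trace:
Refine partition for ~:
  P[0] = {{0,1,2,3,4,5,6,7}}
  P[1] = {{0},{1},{2},{3,5,6},{4,7}}
  P[2] = {{0},{1},{2},{3,5},{4},{6},{7}}
7 equivalence class(es) (converged in 3)
5∈{3,5}, 3∈{3,5}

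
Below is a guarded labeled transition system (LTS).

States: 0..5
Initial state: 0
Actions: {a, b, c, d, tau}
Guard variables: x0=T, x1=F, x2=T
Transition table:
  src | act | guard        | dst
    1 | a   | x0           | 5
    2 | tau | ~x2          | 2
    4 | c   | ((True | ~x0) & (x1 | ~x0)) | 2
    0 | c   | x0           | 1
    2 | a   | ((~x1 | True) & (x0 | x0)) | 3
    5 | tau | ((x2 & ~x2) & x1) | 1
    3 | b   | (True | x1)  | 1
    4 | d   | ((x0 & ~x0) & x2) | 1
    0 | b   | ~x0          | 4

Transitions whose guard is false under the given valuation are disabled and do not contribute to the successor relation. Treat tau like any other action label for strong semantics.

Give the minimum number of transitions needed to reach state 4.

BFS to 4:
  depth 0: {0}
  depth 1: {1}
  depth 2: {5}
4 never appears.

Answer: UNREACHABLE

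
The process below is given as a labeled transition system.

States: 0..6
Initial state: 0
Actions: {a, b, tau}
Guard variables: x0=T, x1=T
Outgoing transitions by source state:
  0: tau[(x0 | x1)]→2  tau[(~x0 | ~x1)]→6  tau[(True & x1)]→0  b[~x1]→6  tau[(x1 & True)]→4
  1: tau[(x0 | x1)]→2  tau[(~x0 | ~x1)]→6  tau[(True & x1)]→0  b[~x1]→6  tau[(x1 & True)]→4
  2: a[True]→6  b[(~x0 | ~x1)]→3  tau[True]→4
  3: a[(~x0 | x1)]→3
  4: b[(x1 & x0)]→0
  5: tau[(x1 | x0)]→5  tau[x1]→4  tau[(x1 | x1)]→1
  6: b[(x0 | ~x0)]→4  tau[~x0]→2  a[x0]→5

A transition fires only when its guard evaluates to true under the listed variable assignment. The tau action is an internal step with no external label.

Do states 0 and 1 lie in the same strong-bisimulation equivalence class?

Answer: BISIMILAR

Analysis:
Refine partition for ~:
  π0 = {{0,1,2,3,4,5,6}}
  π1 = {{0,1,5},{2},{3},{4},{6}}
  π2 = {{0,1},{2},{3},{4},{5},{6}}
Fixed point at round 3; 6 class(es).
0∈{0,1}, 1∈{0,1}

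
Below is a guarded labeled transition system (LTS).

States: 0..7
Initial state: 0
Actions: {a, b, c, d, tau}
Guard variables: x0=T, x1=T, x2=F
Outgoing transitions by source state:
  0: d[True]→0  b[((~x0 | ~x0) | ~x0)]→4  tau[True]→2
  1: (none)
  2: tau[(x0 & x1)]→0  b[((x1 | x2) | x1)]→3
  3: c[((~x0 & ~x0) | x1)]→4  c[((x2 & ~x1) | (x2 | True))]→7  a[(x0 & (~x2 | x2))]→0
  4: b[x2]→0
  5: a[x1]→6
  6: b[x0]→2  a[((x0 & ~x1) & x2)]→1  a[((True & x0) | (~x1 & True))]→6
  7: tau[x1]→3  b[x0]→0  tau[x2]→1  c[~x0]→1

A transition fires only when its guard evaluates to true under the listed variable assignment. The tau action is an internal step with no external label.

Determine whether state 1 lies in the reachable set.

Answer: UNREACHABLE

Working:
12 transition(s) survive guard evaluation.
Layer 0: {0}
Layer 1: {2}  cumulative {0,2}
Layer 2: {3}  cumulative {0,2,3}
Layer 3: {4,7}  cumulative {0,2,3,4,7}
Reach set: {0,2,3,4,7}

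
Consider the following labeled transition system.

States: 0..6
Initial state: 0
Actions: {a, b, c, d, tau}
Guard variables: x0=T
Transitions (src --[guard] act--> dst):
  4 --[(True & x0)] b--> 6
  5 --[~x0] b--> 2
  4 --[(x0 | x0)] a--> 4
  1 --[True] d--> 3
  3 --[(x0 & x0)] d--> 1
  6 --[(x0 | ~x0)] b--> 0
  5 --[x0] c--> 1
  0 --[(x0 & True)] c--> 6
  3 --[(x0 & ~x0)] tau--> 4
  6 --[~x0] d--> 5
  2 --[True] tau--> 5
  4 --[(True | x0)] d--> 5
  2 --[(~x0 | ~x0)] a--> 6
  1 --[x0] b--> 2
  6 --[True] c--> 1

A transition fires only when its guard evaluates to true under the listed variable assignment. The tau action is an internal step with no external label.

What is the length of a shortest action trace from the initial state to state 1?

BFS to 1:
  L0 = {0}
  L1 = {6}
  L2 = {1}
1 enters at depth 2; path c·c

Answer: 2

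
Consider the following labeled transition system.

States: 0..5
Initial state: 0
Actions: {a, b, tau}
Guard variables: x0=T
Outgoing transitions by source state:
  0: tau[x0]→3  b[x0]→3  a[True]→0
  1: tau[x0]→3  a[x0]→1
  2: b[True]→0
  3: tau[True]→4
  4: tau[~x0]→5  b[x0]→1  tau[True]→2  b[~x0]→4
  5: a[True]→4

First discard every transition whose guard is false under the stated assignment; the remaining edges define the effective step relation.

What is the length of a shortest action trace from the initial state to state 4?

BFS to 4:
  depth 0: {0}
  depth 1: {3}
  depth 2: {4}
first hit 4 at d=2 via b·tau

Answer: 2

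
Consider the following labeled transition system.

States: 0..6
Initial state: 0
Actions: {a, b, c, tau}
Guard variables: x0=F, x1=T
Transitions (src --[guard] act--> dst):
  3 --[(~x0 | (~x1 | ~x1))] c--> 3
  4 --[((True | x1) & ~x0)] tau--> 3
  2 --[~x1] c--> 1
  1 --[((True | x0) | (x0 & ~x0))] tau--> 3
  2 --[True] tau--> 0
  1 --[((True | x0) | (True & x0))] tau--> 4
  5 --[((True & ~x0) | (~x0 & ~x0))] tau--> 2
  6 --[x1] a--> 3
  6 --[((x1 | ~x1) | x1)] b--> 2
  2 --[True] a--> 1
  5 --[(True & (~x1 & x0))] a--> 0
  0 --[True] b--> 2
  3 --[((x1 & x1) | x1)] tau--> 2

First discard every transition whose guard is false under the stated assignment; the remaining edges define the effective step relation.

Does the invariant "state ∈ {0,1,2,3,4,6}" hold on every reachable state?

Safe = {0,1,2,3,4,6}
R = {0,1,2,3,4}
  0: safe
  1: safe
  2: safe
  3: safe
  4: safe

Answer: INVARIANT HOLDS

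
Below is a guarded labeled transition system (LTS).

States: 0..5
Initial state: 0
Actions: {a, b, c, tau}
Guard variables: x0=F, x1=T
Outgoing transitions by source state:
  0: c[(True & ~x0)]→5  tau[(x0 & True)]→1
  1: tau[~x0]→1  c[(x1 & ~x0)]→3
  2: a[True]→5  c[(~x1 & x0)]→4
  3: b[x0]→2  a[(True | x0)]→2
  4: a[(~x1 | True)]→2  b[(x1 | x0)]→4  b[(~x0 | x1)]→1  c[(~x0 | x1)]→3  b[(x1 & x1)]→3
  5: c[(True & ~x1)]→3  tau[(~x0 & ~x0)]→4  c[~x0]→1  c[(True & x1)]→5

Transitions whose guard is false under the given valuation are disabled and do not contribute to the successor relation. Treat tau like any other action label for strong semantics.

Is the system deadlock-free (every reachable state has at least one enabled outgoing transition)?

Answer: DEADLOCK-FREE

Trace:
R = {0,1,2,3,4,5}
  0: c→5  [1 exit(s)]
  1: c→3  tau→1  [2 exit(s)]
  2: a→5  [1 exit(s)]
  3: a→2  [1 exit(s)]
  4: a→2  b→1  b→3  b→4  c→3  [5 exit(s)]
  5: c→1  c→5  tau→4  [3 exit(s)]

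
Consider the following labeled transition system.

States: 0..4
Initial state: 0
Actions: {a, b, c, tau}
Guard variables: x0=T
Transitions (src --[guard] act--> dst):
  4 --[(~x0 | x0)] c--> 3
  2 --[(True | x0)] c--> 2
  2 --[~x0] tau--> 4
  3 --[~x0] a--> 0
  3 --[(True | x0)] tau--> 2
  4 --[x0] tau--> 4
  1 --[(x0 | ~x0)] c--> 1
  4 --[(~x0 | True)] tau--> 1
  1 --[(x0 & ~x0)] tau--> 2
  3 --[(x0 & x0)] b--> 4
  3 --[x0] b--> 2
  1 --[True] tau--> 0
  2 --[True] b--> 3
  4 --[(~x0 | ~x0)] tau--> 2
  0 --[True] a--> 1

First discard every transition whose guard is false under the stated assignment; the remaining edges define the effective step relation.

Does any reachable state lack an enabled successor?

Answer: DEADLOCK-FREE

Working:
R = {0,1}
  0: a→1  [1 out]
  1: c→1  tau→0  [2 out]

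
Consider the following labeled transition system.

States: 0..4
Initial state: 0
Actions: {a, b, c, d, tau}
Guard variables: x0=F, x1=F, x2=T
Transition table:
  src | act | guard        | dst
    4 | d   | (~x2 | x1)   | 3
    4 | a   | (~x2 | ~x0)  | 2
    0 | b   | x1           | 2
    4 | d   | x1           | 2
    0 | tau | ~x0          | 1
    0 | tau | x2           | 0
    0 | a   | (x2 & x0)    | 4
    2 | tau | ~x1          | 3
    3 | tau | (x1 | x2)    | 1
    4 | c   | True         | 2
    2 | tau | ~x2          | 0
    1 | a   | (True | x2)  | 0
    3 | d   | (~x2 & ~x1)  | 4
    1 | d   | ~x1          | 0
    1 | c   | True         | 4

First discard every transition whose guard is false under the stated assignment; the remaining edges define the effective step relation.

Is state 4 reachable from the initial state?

Answer: REACHABLE

Trace:
After dropping false guards: 9 live edges.
L0 = {0}
L1 = {1}  now seen {0,1}
L2 = {4}  now seen {0,1,4}
L3 = {2}  now seen {0,1,2,4}
L4 = {3}  now seen {0,1,2,3,4}
R = {0,1,2,3,4}
witness 4: tau·c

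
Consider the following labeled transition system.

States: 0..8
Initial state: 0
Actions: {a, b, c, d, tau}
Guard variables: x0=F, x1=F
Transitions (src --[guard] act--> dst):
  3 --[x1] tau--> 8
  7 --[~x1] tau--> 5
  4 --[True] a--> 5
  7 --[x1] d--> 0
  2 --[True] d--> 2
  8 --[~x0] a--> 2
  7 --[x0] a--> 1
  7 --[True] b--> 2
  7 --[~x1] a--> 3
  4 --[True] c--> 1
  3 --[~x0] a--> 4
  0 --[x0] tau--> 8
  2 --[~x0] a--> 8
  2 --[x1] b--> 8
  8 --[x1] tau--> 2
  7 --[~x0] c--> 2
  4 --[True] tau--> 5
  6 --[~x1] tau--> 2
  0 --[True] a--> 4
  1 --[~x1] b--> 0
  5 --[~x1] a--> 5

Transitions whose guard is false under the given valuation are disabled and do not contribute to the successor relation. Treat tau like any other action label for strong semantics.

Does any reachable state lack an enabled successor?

Answer: DEADLOCK-FREE

Analysis:
Reach set: {0,1,4,5}
  0: a→4  [1 out]
  1: b→0  [1 out]
  4: a→5  c→1  tau→5  [3 out]
  5: a→5  [1 out]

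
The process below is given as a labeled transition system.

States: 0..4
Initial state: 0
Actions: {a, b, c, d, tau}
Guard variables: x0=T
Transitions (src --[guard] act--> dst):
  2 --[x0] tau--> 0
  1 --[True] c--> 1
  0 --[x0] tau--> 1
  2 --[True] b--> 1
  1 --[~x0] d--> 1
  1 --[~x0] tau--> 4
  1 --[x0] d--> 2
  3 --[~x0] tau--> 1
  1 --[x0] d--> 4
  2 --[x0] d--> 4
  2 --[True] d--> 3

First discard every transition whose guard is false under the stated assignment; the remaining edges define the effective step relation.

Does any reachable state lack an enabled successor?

Answer: DEADLOCK at state 3

Trace:
R = {0,1,2,3,4}
  0: tau→1  [1 exit(s)]
  1: c→1  d→2  d→4  [3 exit(s)]
  2: b→1  d→3  d→4  tau→0  [4 exit(s)]
  3: ∅  [STUCK]
  4: ∅  [STUCK]
Path to 3: tau·d·d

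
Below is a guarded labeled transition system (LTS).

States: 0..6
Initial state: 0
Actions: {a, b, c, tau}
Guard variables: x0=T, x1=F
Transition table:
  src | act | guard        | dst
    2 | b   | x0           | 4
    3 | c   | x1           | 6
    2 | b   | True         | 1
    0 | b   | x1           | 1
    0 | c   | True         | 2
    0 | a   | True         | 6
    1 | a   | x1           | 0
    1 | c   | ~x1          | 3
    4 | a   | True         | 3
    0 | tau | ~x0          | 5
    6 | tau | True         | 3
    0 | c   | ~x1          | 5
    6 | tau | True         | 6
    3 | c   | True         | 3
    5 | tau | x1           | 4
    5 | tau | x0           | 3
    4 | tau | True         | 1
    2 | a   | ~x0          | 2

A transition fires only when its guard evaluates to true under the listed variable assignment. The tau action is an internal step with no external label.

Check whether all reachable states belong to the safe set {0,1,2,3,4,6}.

Answer: INVARIANT VIOLATED at state 5

Working:
Inv-set: {0,1,2,3,4,6}
Reachable = {0,1,2,3,4,5,6}
  0: safe
  1: safe
  2: safe
  3: safe
  4: safe
  5: ✗ unsafe
  6: safe
reach 5 via c — violates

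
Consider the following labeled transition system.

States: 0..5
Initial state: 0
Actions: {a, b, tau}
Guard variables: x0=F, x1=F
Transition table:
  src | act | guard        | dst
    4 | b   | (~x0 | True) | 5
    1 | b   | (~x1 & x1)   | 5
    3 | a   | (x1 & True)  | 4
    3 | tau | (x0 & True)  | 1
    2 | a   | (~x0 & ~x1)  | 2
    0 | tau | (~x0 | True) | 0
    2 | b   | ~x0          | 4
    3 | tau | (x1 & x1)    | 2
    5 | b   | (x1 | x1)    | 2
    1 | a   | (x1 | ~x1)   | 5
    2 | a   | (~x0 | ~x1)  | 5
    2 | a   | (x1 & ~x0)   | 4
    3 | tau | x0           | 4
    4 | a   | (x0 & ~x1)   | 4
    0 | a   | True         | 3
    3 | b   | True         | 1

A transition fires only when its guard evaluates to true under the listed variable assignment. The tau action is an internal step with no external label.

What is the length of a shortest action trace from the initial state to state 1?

Answer: 2

Working:
Breadth-first toward 1:
  Layer 0: {0}
  Layer 1: {3}
  Layer 2: {1}
first hit 1 at d=2 via a·b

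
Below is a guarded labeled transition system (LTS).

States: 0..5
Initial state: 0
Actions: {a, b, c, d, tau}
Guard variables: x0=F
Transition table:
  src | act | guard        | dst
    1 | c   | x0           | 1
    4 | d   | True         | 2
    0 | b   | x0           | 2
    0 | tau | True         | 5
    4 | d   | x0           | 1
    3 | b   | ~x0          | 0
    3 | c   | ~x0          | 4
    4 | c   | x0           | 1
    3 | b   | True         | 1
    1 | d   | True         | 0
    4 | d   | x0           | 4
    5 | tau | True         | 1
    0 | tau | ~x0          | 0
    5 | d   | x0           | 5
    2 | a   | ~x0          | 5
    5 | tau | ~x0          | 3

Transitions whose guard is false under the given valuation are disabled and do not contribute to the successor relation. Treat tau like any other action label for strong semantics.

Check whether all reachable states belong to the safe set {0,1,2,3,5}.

Safe = {0,1,2,3,5}
R = {0,1,2,3,4,5}
  0: ok
  1: ok
  2: ok
  3: ok
  4: VIOLATES
  5: ok
counterexample path to 4: tau·tau·c

Answer: INVARIANT VIOLATED at state 4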